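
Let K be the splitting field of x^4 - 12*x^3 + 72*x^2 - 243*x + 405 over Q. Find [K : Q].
The degree of the splitting field over Q equals the order of the Galois group, so first determine the group. The polynomial is an irreducible quartic over Q and its discriminant is 121699989, which is not a perfect square, so the Galois group is not contained in A_4. The resolvent cubic y^3 - 72*y^2 + 1296*y - 729 is irreducible over Q. An irreducible resolvent with non-square discriminant gives S_4. The Galois group S_4 (4T5) has order 24, so the splitting field has degree 24 over Q.

24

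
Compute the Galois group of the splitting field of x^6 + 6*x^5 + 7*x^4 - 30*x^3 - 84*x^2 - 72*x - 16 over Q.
S_4, S_4(6d), the S_4-action on 6 points inside A_6

The polynomial f is an irreducible sextic over Q, so G = Gal(f/Q) is one of the 16 transitive subgroups 6T1, ..., 6T16 of S_6. The discriminant of f is 454513278976 = 674176^2, a perfect square, so G is contained in A_6. The transitive groups of degree 6 contained in A_6 are: A_4 (6T4, order 12), S_4 (6T7, order 24), (C_3 x C_3) : C_4 (6T10, order 36), PSL(2,5) (6T12, order 60), A_6 (6T15, order 360). By Dedekind's theorem, for a prime p not dividing disc(f) the degrees of the irreducible factors of f mod p form the cycle type of an element of G. Factoring f modulo the 79 such primes p <= 421 (skipping 2, 23, 229, which divide the discriminant), each new pattern first appears at: mod 3: f = (x^3 + x^2 + x + 2)(x^3 + 2x^2 + x + 1), pattern 3+3; mod 7: f = (x^2 + 3x + 1)(x^4 + 3x^3 + 4x^2 + 4x + 5), pattern 4+2; mod 29: f = (x + 10)(x + 18)(x^2 + x + 10)(x^2 + 6x + 21), pattern 2+2+1+1; mod 193: f = (x + 46)(x + 65)(x + 97)(x + 110)(x + 130)(x + 137), pattern 1+1+1+1+1+1. No other pattern occurs in this range, so the set of observed cycle types is {3+3, 4+2, 2+2+1+1, 1+1+1+1+1+1}. The candidates containing elements of all these cycle types are S_4 (6T7) of order 24, (C_3 x C_3) : C_4 (6T10) of order 36, A_6 (6T15) of order 360; the others are excluded. The observed types are precisely the cycle types that occur in S_4 (6T7). Each of the other remaining candidates has further cycle types, and by the Chebotarev density theorem the matching factorization patterns would occur for a proportion of primes equal to their share of the group: (C_3 x C_3) : C_4 (6T10) additionally contains elements of type 3+1+1+1 (4 of its 36 elements, about 11% of primes); A_6 (6T15) additionally contains elements of type 5+1, 3+1+1+1 (184 of its 360 elements, about 51% of primes). None of the 79 primes tested shows any such pattern (for each of these groups the chance of that is below 10^-4), which rules them out. Hence G = S_4 (6T7), of order 24.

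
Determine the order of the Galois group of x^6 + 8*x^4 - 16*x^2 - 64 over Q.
The degree of the splitting field over Q equals the order of the Galois group, so first determine the group. The polynomial f is an irreducible sextic over Q, so G = Gal(f/Q) is one of the 16 transitive subgroups 6T1, ..., 6T16 of S_6. The discriminant of f is 164995463643136 = 12845056^2, a perfect square, so G is contained in A_6. The transitive groups of degree 6 contained in A_6 are: A_4 (6T4, order 12), S_4 (6T7, order 24), (C_3 x C_3) : C_4 (6T10, order 36), PSL(2,5) (6T12, order 60), A_6 (6T15, order 360). By Dedekind's theorem, for a prime p not dividing disc(f) the degrees of the irreducible factors of f mod p form the cycle type of an element of G. Factoring f modulo the 33 such primes p <= 149 (skipping 2, 7, which divide the discriminant), each new pattern first appears at: mod 3: f = (x^3 + x^2 + 2)(x^3 + 2x^2 + 1), pattern 3+3; mod 13: f = (x + 4)(x + 9)(x^2 + 5)(x^2 + 6), pattern 2+2+1+1. No other pattern occurs in this range, so the set of observed cycle types is {3+3, 2+2+1+1}. The candidates containing elements of all these cycle types are A_4 (6T4) of order 12, S_4 (6T7) of order 24, (C_3 x C_3) : C_4 (6T10) of order 36, PSL(2,5) (6T12) of order 60, A_6 (6T15) of order 360; the others are excluded. The observed types are precisely the cycle types that occur in A_4 (6T4) (apart from the identity). Each of the other remaining candidates has further cycle types, and by the Chebotarev density theorem the matching factorization patterns would occur for a proportion of primes equal to their share of the group: S_4 (6T7) additionally contains elements of type 4+2 (6 of its 24 elements, about 25% of primes); (C_3 x C_3) : C_4 (6T10) additionally contains elements of type 4+2, 3+1+1+1 (22 of its 36 elements, about 61% of primes); PSL(2,5) (6T12) additionally contains elements of type 5+1 (24 of its 60 elements, about 40% of primes); A_6 (6T15) additionally contains elements of type 5+1, 4+2, 3+1+1+1 (274 of its 360 elements, about 76% of primes). None of the 33 primes tested shows any such pattern (for each of these groups the chance of that is below 10^-4), which rules them out. Hence G = A_4 (6T4), of order 12. The Galois group A_4 (6T4) has order 12, so the splitting field has degree 12 over Q.

12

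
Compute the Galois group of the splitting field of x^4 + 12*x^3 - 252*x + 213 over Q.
The polynomial is an irreducible quartic over Q and its discriminant is -6543790848, which is not a perfect square, so the Galois group is not contained in A_4. The resolvent cubic y^3 - 3876*y - 94176 has exactly one rational root, so the Galois group is C_4 or D_4. The quartic remains irreducible over Q(sqrt(disc)), so the group is D_4.

D_4 (also written D4)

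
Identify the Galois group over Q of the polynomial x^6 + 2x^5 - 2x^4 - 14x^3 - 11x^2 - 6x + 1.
A_4, A_4 acting on 6 points

The polynomial f is an irreducible sextic over Q, so G = Gal(f/Q) is one of the 16 transitive subgroups 6T1, ..., 6T16 of S_6. The discriminant of f is 5489031744 = 74088^2, a perfect square, so G is contained in A_6. The transitive groups of degree 6 contained in A_6 are: A_4 (6T4, order 12), S_4 (6T7, order 24), (C_3 x C_3) : C_4 (6T10, order 36), PSL(2,5) (6T12, order 60), A_6 (6T15, order 360). By Dedekind's theorem, for a prime p not dividing disc(f) the degrees of the irreducible factors of f mod p form the cycle type of an element of G. Factoring f modulo the 33 such primes p <= 151 (skipping 2, 3, 7, which divide the discriminant), each new pattern first appears at: mod 5: f = (x^3 + 3x + 2)(x^3 + 2x^2 + 3), pattern 3+3; mod 13: f = (x + 9)(x + 10)(x^2 + 10x + 4)(x^2 + 12x + 3), pattern 2+2+1+1. No other pattern occurs in this range, so the set of observed cycle types is {3+3, 2+2+1+1}. The candidates containing elements of all these cycle types are A_4 (6T4) of order 12, S_4 (6T7) of order 24, (C_3 x C_3) : C_4 (6T10) of order 36, PSL(2,5) (6T12) of order 60, A_6 (6T15) of order 360; the others are excluded. The observed types are precisely the cycle types that occur in A_4 (6T4) (apart from the identity). Each of the other remaining candidates has further cycle types, and by the Chebotarev density theorem the matching factorization patterns would occur for a proportion of primes equal to their share of the group: S_4 (6T7) additionally contains elements of type 4+2 (6 of its 24 elements, about 25% of primes); (C_3 x C_3) : C_4 (6T10) additionally contains elements of type 4+2, 3+1+1+1 (22 of its 36 elements, about 61% of primes); PSL(2,5) (6T12) additionally contains elements of type 5+1 (24 of its 60 elements, about 40% of primes); A_6 (6T15) additionally contains elements of type 5+1, 4+2, 3+1+1+1 (274 of its 360 elements, about 76% of primes). None of the 33 primes tested shows any such pattern (for each of these groups the chance of that is below 10^-4), which rules them out. Hence G = A_4 (6T4), of order 12.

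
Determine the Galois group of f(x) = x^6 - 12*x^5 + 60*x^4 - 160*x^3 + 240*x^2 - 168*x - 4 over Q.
A_6

The polynomial f is an irreducible sextic over Q, so G = Gal(f/Q) is one of the 16 transitive subgroups 6T1, ..., 6T16 of S_6. The discriminant of f is 746496000000 = 864000^2, a perfect square, so G is contained in A_6. The transitive groups of degree 6 contained in A_6 are: A_4 (6T4, order 12), S_4 (6T7, order 24), (C_3 x C_3) : C_4 (6T10, order 36), PSL(2,5) (6T12, order 60), A_6 (6T15, order 360). By Dedekind's theorem, for a prime p not dividing disc(f) the degrees of the irreducible factors of f mod p form the cycle type of an element of G. Factoring f modulo the 6 such primes p <= 23 (skipping 2, 3, 5, which divide the discriminant), each new pattern first appears at: mod 7: f = (x + 1)(x^5 + x^4 + 3x^3 + 5x^2 + 4x + 3), pattern 5+1; mod 23: f = (x + 5)(x + 10)(x + 19)(x^3 + x + 6), pattern 3+1+1+1. No other pattern occurs in this range, so the set of observed cycle types is {5+1, 3+1+1+1}. Among the candidates above, the only group containing elements of all these cycle types is A_6 (6T15) — each of A_4 (6T4), S_4 (6T7), (C_3 x C_3) : C_4 (6T10), PSL(2,5) (6T12) lacks at least one of them. Hence G = A_6 (6T15), of order 360.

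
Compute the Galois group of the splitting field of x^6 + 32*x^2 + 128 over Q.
S_4 x C_2 (order 48)

The polynomial f is an irreducible sextic over Q, so G = Gal(f/Q) is one of the 16 transitive subgroups 6T1, ..., 6T16 of S_6. The discriminant of f is -2693803488051200, which is not a perfect square, so G is not contained in A_6. The transitive groups of degree 6 not contained in A_6 are: C_6 (6T1, order 6), S_3 (6T2, order 6), D_6 (6T3, order 12), C_3 x S_3 (6T5, order 18), A_4 x C_2 (6T6, order 24), S_4 (6T8, order 24), S_3 x S_3 (6T9, order 36), S_4 x C_2 (6T11, order 48), (S_3 x S_3) : C_2 (6T13, order 72), PGL(2,5) (6T14, order 120), S_6 (6T16, order 720). By Dedekind's theorem, for a prime p not dividing disc(f) the degrees of the irreducible factors of f mod p form the cycle type of an element of G. Factoring f modulo the 17 such primes p <= 71 (skipping 2, 5, 7, which divide the discriminant), each new pattern first appears at: mod 3: f = (x^3 + x^2 + 2x + 1)(x^3 + 2x^2 + 2x + 2), pattern 3+3; mod 13: f = (x^6 + 6x^2 + 11), pattern 6; mod 19: f = (x^2 + 1)(x^4 + 18x^2 + 14), pattern 4+2; mod 23: f = (x + 1)(x + 22)(x^4 + x^2 + 10), pattern 4+1+1; mod 53: f = (x^2 + 21)(x^2 + 22x + 46)(x^2 + 31x + 46), pattern 2+2+2; mod 59: f = (x + 8)(x + 51)(x^2 + 10x + 23)(x^2 + 49x + 23), pattern 2+2+1+1; mod 71: f = (x + 16)(x + 22)(x + 49)(x + 55)(x^2 + 30), pattern 2+1+1+1+1. No other pattern occurs in this range, so the set of observed cycle types is {3+3, 6, 4+2, 4+1+1, 2+2+2, 2+2+1+1, 2+1+1+1+1}. The candidates containing elements of all these cycle types are S_4 x C_2 (6T11) of order 48, S_6 (6T16) of order 720; the others are excluded. The observed types are precisely the cycle types that occur in S_4 x C_2 (6T11) (apart from the identity). Each of the other remaining candidates has further cycle types, and by the Chebotarev density theorem the matching factorization patterns would occur for a proportion of primes equal to their share of the group: S_6 (6T16) additionally contains elements of type 5+1, 3+2+1, 3+1+1+1 (304 of its 720 elements, about 42% of primes). None of the 17 primes tested shows any such pattern (for each of these groups the chance of that is below 10^-4), which rules them out. Hence G = S_4 x C_2 (6T11), of order 48.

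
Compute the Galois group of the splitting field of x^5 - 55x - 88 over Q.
5T4: A_5

The polynomial f is an irreducible quintic over Q, so G = Gal(f/Q) is a transitive subgroup of S_5: one of C_5 (5T1, order 5), D_5 (5T2, order 10), F_20 (5T3, order 20), A_5 (5T4, order 60) or S_5 (5T5, order 120). The discriminant of f is 58564000000 = 242000^2, a perfect square, so G is contained in A_5. The transitive groups of degree 5 contained in A_5 are: C_5 (5T1, order 5), D_5 (5T2, order 10), A_5 (5T4, order 60). By Dedekind's theorem, for a prime p not dividing disc(f) the degrees of the irreducible factors of f mod p form the cycle type of an element of G. Factoring f modulo the 3 such primes p <= 13 (skipping 2, 5, 11, which divide the discriminant), each new pattern first appears at: mod 3: f = (x^5 + 2x + 2), pattern 5; mod 13: f = (x + 5)(x + 7)(x^3 + x^2 + 5x + 9), pattern 3+1+1. No other pattern occurs in this range, so the set of observed cycle types is {5, 3+1+1}. Among the candidates above, the only group containing elements of all these cycle types is A_5 (5T4) — each of C_5 (5T1), D_5 (5T2) lacks at least one of them. Hence G = A_5 (5T4), of order 60.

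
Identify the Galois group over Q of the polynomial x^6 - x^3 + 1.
The polynomial f is an irreducible sextic over Q, so G = Gal(f/Q) is one of the 16 transitive subgroups 6T1, ..., 6T16 of S_6. The discriminant of f is -19683, which is not a perfect square, so G is not contained in A_6. The transitive groups of degree 6 not contained in A_6 are: C_6 (6T1, order 6), S_3 (6T2, order 6), D_6 (6T3, order 12), C_3 x S_3 (6T5, order 18), A_4 x C_2 (6T6, order 24), S_4 (6T8, order 24), S_3 x S_3 (6T9, order 36), S_4 x C_2 (6T11, order 48), (S_3 x S_3) : C_2 (6T13, order 72), PGL(2,5) (6T14, order 120), S_6 (6T16, order 720). By Dedekind's theorem, for a prime p not dividing disc(f) the degrees of the irreducible factors of f mod p form the cycle type of an element of G. Factoring f modulo the 37 such primes p <= 163 (skipping 3, which divides the discriminant), each new pattern first appears at: mod 2: f = (x^6 + x^3 + 1), pattern 6; mod 7: f = (x^3 + 2)(x^3 + 4), pattern 3+3; mod 17: f = (x^2 + 7x + 1)(x^2 + 13x + 1)(x^2 + 14x + 1), pattern 2+2+2; mod 19: f = (x + 4)(x + 5)(x + 6)(x + 9)(x + 16)(x + 17), pattern 1+1+1+1+1+1. No other pattern occurs in this range, so the set of observed cycle types is {6, 3+3, 2+2+2, 1+1+1+1+1+1}. The candidates containing elements of all these cycle types are C_6 (6T1) of order 6, D_6 (6T3) of order 12, C_3 x S_3 (6T5) of order 18, A_4 x C_2 (6T6) of order 24, S_3 x S_3 (6T9) of order 36, S_4 x C_2 (6T11) of order 48, (S_3 x S_3) : C_2 (6T13) of order 72, PGL(2,5) (6T14) of order 120, S_6 (6T16) of order 720; the others are excluded. The observed types are precisely the cycle types that occur in C_6 (6T1). Each of the other remaining candidates has further cycle types, and by the Chebotarev density theorem the matching factorization patterns would occur for a proportion of primes equal to their share of the group: D_6 (6T3) additionally contains elements of type 2+2+1+1 (3 of its 12 elements, about 25% of primes); C_3 x S_3 (6T5) additionally contains elements of type 3+1+1+1 (4 of its 18 elements, about 22% of primes); A_4 x C_2 (6T6) additionally contains elements of type 2+2+1+1, 2+1+1+1+1 (6 of its 24 elements, about 25% of primes); S_3 x S_3 (6T9) additionally contains elements of type 3+1+1+1, 2+2+1+1 (13 of its 36 elements, about 36% of primes); S_4 x C_2 (6T11) additionally contains elements of type 4+2, 4+1+1, 2+2+1+1, 2+1+1+1+1 (24 of its 48 elements, about 50% of primes); (S_3 x S_3) : C_2 (6T13) additionally contains elements of type 4+2, 3+2+1, 3+1+1+1, 2+2+1+1, 2+1+1+1+1 (49 of its 72 elements, about 68% of primes); PGL(2,5) (6T14) additionally contains elements of type 5+1, 4+1+1, 2+2+1+1 (69 of its 120 elements, about 58% of primes); S_6 (6T16) additionally contains elements of type 5+1, 4+2, 4+1+1, 3+2+1, 3+1+1+1, 2+2+1+1, 2+1+1+1+1 (544 of its 720 elements, about 76% of primes). None of the 37 primes tested shows any such pattern (for each of these groups the chance of that is below 10^-4), which rules them out. Hence G = C_6 (6T1), of order 6.

C_6, the cyclic group of order 6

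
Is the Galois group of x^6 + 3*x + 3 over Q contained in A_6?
The polynomial is irreducible of degree 6 over Q. Its discriminant is -9059283, which is not a perfect square. A Galois group lies in the alternating group exactly when the discriminant is a square in Q, so the Galois group ((S_3 x S_3) : C_2) is not contained in A_6.

No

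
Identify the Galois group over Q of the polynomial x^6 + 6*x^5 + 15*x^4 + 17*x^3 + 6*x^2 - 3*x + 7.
The polynomial f is an irreducible sextic over Q, so G = Gal(f/Q) is one of the 16 transitive subgroups 6T1, ..., 6T16 of S_6. The discriminant of f is -1162261467, which is not a perfect square, so G is not contained in A_6. The transitive groups of degree 6 not contained in A_6 are: C_6 (6T1, order 6), S_3 (6T2, order 6), D_6 (6T3, order 12), C_3 x S_3 (6T5, order 18), A_4 x C_2 (6T6, order 24), S_4 (6T8, order 24), S_3 x S_3 (6T9, order 36), S_4 x C_2 (6T11, order 48), (S_3 x S_3) : C_2 (6T13, order 72), PGL(2,5) (6T14, order 120), S_6 (6T16, order 720). By Dedekind's theorem, for a prime p not dividing disc(f) the degrees of the irreducible factors of f mod p form the cycle type of an element of G. Factoring f modulo the 33 such primes p <= 139 (skipping 3, which divides the discriminant), each new pattern first appears at: mod 2: f = (x^6 + x^4 + x^3 + x + 1), pattern 6; mod 7: f = (x)(x + 4)(x + 6)(x^3 + 3x^2 + 3x + 6), pattern 3+1+1+1; mod 17: f = (x^2 + 14)(x^2 + 8x + 5)(x^2 + 15x + 12), pattern 2+2+2; mod 19: f = (x^3 + 3x^2 + 3x + 3)(x^3 + 3x^2 + 3x + 15), pattern 3+3; mod 73: f = (x + 28)(x + 36)(x + 50)(x + 51)(x + 62)(x + 71), pattern 1+1+1+1+1+1. No other pattern occurs in this range, so the set of observed cycle types is {6, 3+1+1+1, 2+2+2, 3+3, 1+1+1+1+1+1}. The candidates containing elements of all these cycle types are C_3 x S_3 (6T5) of order 18, S_3 x S_3 (6T9) of order 36, (S_3 x S_3) : C_2 (6T13) of order 72, S_6 (6T16) of order 720; the others are excluded. The observed types are precisely the cycle types that occur in C_3 x S_3 (6T5). Each of the other remaining candidates has further cycle types, and by the Chebotarev density theorem the matching factorization patterns would occur for a proportion of primes equal to their share of the group: S_3 x S_3 (6T9) additionally contains elements of type 2+2+1+1 (9 of its 36 elements, about 25% of primes); (S_3 x S_3) : C_2 (6T13) additionally contains elements of type 4+2, 3+2+1, 2+2+1+1, 2+1+1+1+1 (45 of its 72 elements, about 62% of primes); S_6 (6T16) additionally contains elements of type 5+1, 4+2, 4+1+1, 3+2+1, 2+2+1+1, 2+1+1+1+1 (504 of its 720 elements, about 70% of primes). None of the 33 primes tested shows any such pattern (for each of these groups the chance of that is below 10^-4), which rules them out. Hence G = C_3 x S_3 (6T5), of order 18.

C_3 x S_3 (also written G18)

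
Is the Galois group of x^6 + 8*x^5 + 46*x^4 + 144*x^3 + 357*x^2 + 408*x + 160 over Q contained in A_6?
No

The polynomial is irreducible of degree 6 over Q. Its discriminant is -1579425998307328, which is not a perfect square. A Galois group lies in the alternating group exactly when the discriminant is a square in Q, so the Galois group ((S_3 x S_3) : C_2) is not contained in A_6.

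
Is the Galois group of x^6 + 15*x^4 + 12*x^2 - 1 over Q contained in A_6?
Yes

The polynomial is irreducible of degree 6 over Q. Its discriminant is 81663349824 = 285768^2, a perfect square. A Galois group lies in the alternating group exactly when the discriminant is a square in Q, so the Galois group (A_4) is contained in A_6.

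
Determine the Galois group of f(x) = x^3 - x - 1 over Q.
The polynomial is an irreducible cubic over Q and its discriminant is -23, which is not a perfect square. For an irreducible cubic, a non-square discriminant gives Galois group S_3.

S_3 (also written S3)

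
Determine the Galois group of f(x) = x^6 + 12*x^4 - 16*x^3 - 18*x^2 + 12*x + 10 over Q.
The polynomial f is an irreducible sextic over Q, so G = Gal(f/Q) is one of the 16 transitive subgroups 6T1, ..., 6T16 of S_6. The discriminant of f is 264479053824, which is not a perfect square, so G is not contained in A_6. The transitive groups of degree 6 not contained in A_6 are: C_6 (6T1, order 6), S_3 (6T2, order 6), D_6 (6T3, order 12), C_3 x S_3 (6T5, order 18), A_4 x C_2 (6T6, order 24), S_4 (6T8, order 24), S_3 x S_3 (6T9, order 36), S_4 x C_2 (6T11, order 48), (S_3 x S_3) : C_2 (6T13, order 72), PGL(2,5) (6T14, order 120), S_6 (6T16, order 720). By Dedekind's theorem, for a prime p not dividing disc(f) the degrees of the irreducible factors of f mod p form the cycle type of an element of G. Factoring f modulo the 14 such primes p <= 53 (skipping 2, 3, which divide the discriminant), each new pattern first appears at: mod 5: f = (x)(x + 3)(x^2 + 3)(x^2 + 2x + 3), pattern 2+2+1+1; mod 7: f = (x^6 + 5x^4 + 5x^3 + 3x^2 + 5x + 3), pattern 6; mod 19: f = (x + 4)(x + 7)(x + 8)(x^3 + 10x + 7), pattern 3+1+1+1; mod 31: f = (x^2 + 16x + 20)(x^2 + 20x + 17)(x^2 + 26x + 21), pattern 2+2+2; mod 43: f = (x^3 + 27x + 14)(x^3 + 28x + 13), pattern 3+3. No other pattern occurs in this range, so the set of observed cycle types is {2+2+1+1, 6, 3+1+1+1, 2+2+2, 3+3}. The candidates containing elements of all these cycle types are S_3 x S_3 (6T9) of order 36, (S_3 x S_3) : C_2 (6T13) of order 72, S_6 (6T16) of order 720; the others are excluded. The observed types are precisely the cycle types that occur in S_3 x S_3 (6T9) (apart from the identity). Each of the other remaining candidates has further cycle types, and by the Chebotarev density theorem the matching factorization patterns would occur for a proportion of primes equal to their share of the group: (S_3 x S_3) : C_2 (6T13) additionally contains elements of type 4+2, 3+2+1, 2+1+1+1+1 (36 of its 72 elements, about 50% of primes); S_6 (6T16) additionally contains elements of type 5+1, 4+2, 4+1+1, 3+2+1, 2+1+1+1+1 (459 of its 720 elements, about 64% of primes). None of the 14 primes tested shows any such pattern (for each of these groups the chance of that is below 10^-4), which rules them out. Hence G = S_3 x S_3 (6T9), of order 36.

S_3 x S_3 (order 36)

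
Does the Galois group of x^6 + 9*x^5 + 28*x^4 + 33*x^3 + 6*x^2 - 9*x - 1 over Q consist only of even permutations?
The polynomial is irreducible of degree 6 over Q. Its discriminant is 810448, which is not a perfect square. A Galois group lies in the alternating group exactly when the discriminant is a square in Q, so the Galois group (S_3) is not contained in A_6.

No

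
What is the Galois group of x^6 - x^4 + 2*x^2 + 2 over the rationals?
S_4 (order 24)

The polynomial f is an irreducible sextic over Q, so G = Gal(f/Q) is one of the 16 transitive subgroups 6T1, ..., 6T16 of S_6. The discriminant of f is -5120000, which is not a perfect square, so G is not contained in A_6. The transitive groups of degree 6 not contained in A_6 are: C_6 (6T1, order 6), S_3 (6T2, order 6), D_6 (6T3, order 12), C_3 x S_3 (6T5, order 18), A_4 x C_2 (6T6, order 24), S_4 (6T8, order 24), S_3 x S_3 (6T9, order 36), S_4 x C_2 (6T11, order 48), (S_3 x S_3) : C_2 (6T13, order 72), PGL(2,5) (6T14, order 120), S_6 (6T16, order 720). By Dedekind's theorem, for a prime p not dividing disc(f) the degrees of the irreducible factors of f mod p form the cycle type of an element of G. Factoring f modulo the 22 such primes p <= 89 (skipping 2, 5, which divide the discriminant), each new pattern first appears at: mod 3: f = (x^3 + x^2 + 2)(x^3 + 2x^2 + 1), pattern 3+3; mod 7: f = (x^2 + 2)(x^2 + x + 6)(x^2 + 6x + 6), pattern 2+2+2; mod 13: f = (x + 4)(x + 9)(x^4 + 2x^2 + 8), pattern 4+1+1; mod 43: f = (x + 12)(x + 31)(x^2 + 4)(x^2 + 10), pattern 2+2+1+1. No other pattern occurs in this range, so the set of observed cycle types is {3+3, 2+2+2, 4+1+1, 2+2+1+1}. The candidates containing elements of all these cycle types are S_4 (6T8) of order 24, S_4 x C_2 (6T11) of order 48, PGL(2,5) (6T14) of order 120, S_6 (6T16) of order 720; the others are excluded. The observed types are precisely the cycle types that occur in S_4 (6T8) (apart from the identity). Each of the other remaining candidates has further cycle types, and by the Chebotarev density theorem the matching factorization patterns would occur for a proportion of primes equal to their share of the group: S_4 x C_2 (6T11) additionally contains elements of type 6, 4+2, 2+1+1+1+1 (17 of its 48 elements, about 35% of primes); PGL(2,5) (6T14) additionally contains elements of type 6, 5+1 (44 of its 120 elements, about 37% of primes); S_6 (6T16) additionally contains elements of type 6, 5+1, 4+2, 3+2+1, 3+1+1+1, 2+1+1+1+1 (529 of its 720 elements, about 73% of primes). None of the 22 primes tested shows any such pattern (for each of these groups the chance of that is below 10^-4), which rules them out. Hence G = S_4 (6T8), of order 24.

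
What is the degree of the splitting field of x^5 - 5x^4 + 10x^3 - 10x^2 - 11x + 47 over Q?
120

The degree of the splitting field over Q equals the order of the Galois group, so first determine the group. The polynomial f is an irreducible quintic over Q, so G = Gal(f/Q) is a transitive subgroup of S_5: one of C_5 (5T1, order 5), D_5 (5T2, order 10), F_20 (5T3, order 20), A_5 (5T4, order 60) or S_5 (5T5, order 120). The discriminant of f is 3008364544, which is not a perfect square, so G is not contained in A_5. The transitive groups of degree 5 not contained in A_5 are: F_20 (5T3, order 20), S_5 (5T5, order 120). By Dedekind's theorem, for a prime p not dividing disc(f) the degrees of the irreducible factors of f mod p form the cycle type of an element of G. Factoring f modulo the 3 such primes p <= 7 (skipping 2, which divides the discriminant), each new pattern first appears at: mod 3: f = (x^5 + x^4 + x^3 + 2x^2 + x + 2), pattern 5; mod 7: f = (x^2 + 4)(x^3 + 2x^2 + 6x + 3), pattern 3+2. No other pattern occurs in this range, so the set of observed cycle types is {5, 3+2}. Among the candidates above, the only group containing elements of all these cycle types is S_5 (5T5) — F_20 (5T3) lacks at least one of them. Hence G = S_5 (5T5), of order 120. The Galois group S_5 (5T5) has order 120, so the splitting field has degree 120 over Q.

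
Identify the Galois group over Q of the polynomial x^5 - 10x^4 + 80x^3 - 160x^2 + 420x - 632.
A_5 (order 60)

The polynomial f is an irreducible quintic over Q, so G = Gal(f/Q) is a transitive subgroup of S_5: one of C_5 (5T1, order 5), D_5 (5T2, order 10), F_20 (5T3, order 20), A_5 (5T4, order 60) or S_5 (5T5, order 120). The discriminant of f is 9333105664000000 = 96608000^2, a perfect square, so G is contained in A_5. The transitive groups of degree 5 contained in A_5 are: C_5 (5T1, order 5), D_5 (5T2, order 10), A_5 (5T4, order 60). By Dedekind's theorem, for a prime p not dividing disc(f) the degrees of the irreducible factors of f mod p form the cycle type of an element of G. Factoring f modulo the 2 such primes p <= 7 (skipping 2, 5, which divide the discriminant), each new pattern first appears at: mod 3: f = (x^5 + 2x^4 + 2x^3 + 2x^2 + 1), pattern 5; mod 7: f = (x + 3)(x + 6)(x^3 + 2x^2 + 2x + 3), pattern 3+1+1. No other pattern occurs in this range, so the set of observed cycle types is {5, 3+1+1}. Among the candidates above, the only group containing elements of all these cycle types is A_5 (5T4) — each of C_5 (5T1), D_5 (5T2) lacks at least one of them. Hence G = A_5 (5T4), of order 60.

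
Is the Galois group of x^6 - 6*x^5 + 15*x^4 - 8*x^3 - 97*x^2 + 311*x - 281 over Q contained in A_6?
No

The polynomial is irreducible of degree 6 over Q. Its discriminant is 60811095694181, which is not a perfect square. A Galois group lies in the alternating group exactly when the discriminant is a square in Q, so the Galois group (S_6) is not contained in A_6.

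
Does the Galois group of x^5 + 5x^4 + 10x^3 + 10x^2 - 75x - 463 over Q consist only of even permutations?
Yes

The polynomial is irreducible of degree 5 over Q. Its discriminant is 67108864000000 = 8192000^2, a perfect square. A Galois group lies in the alternating group exactly when the discriminant is a square in Q, so the Galois group (D_5) is contained in A_5.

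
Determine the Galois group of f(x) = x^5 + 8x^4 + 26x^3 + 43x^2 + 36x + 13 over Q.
5T2: D_5

The polynomial f is an irreducible quintic over Q, so G = Gal(f/Q) is a transitive subgroup of S_5: one of C_5 (5T1, order 5), D_5 (5T2, order 10), F_20 (5T3, order 20), A_5 (5T4, order 60) or S_5 (5T5, order 120). The discriminant of f is 2209 = 47^2, a perfect square, so G is contained in A_5. The transitive groups of degree 5 contained in A_5 are: C_5 (5T1, order 5), D_5 (5T2, order 10), A_5 (5T4, order 60). By Dedekind's theorem, for a prime p not dividing disc(f) the degrees of the irreducible factors of f mod p form the cycle type of an element of G. Factoring f modulo the 23 such primes p <= 89 (skipping 47, which divides the discriminant), each new pattern first appears at: mod 2: f = (x^5 + x^2 + 1), pattern 5; mod 5: f = (x + 3)(x^2 + x + 1)(x^2 + 4x + 1), pattern 2+2+1; mod 83: f = (x + 4)(x + 14)(x + 17)(x + 25)(x + 31), pattern 1+1+1+1+1. No other pattern occurs in this range, so the set of observed cycle types is {5, 2+2+1, 1+1+1+1+1}. The candidates containing elements of all these cycle types are D_5 (5T2) of order 10, A_5 (5T4) of order 60; the others are excluded. The observed types are precisely the cycle types that occur in D_5 (5T2). Each of the other remaining candidates has further cycle types, and by the Chebotarev density theorem the matching factorization patterns would occur for a proportion of primes equal to their share of the group: A_5 (5T4) additionally contains elements of type 3+1+1 (20 of its 60 elements, about 33% of primes). None of the 23 primes tested shows any such pattern (for each of these groups the chance of that is below 10^-4), which rules them out. Hence G = D_5 (5T2), of order 10.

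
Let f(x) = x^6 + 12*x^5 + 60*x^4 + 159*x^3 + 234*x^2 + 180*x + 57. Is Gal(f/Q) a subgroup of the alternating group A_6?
No

The polynomial is irreducible of degree 6 over Q. Its discriminant is -19683, which is not a perfect square. A Galois group lies in the alternating group exactly when the discriminant is a square in Q, so the Galois group (C_6) is not contained in A_6.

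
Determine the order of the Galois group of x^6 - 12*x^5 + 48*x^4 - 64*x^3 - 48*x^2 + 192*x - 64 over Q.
The degree of the splitting field over Q equals the order of the Galois group, so first determine the group. The polynomial f is an irreducible sextic over Q, so G = Gal(f/Q) is one of the 16 transitive subgroups 6T1, ..., 6T16 of S_6. The discriminant of f is -450868486864896, which is not a perfect square, so G is not contained in A_6. The transitive groups of degree 6 not contained in A_6 are: C_6 (6T1, order 6), S_3 (6T2, order 6), D_6 (6T3, order 12), C_3 x S_3 (6T5, order 18), A_4 x C_2 (6T6, order 24), S_4 (6T8, order 24), S_3 x S_3 (6T9, order 36), S_4 x C_2 (6T11, order 48), (S_3 x S_3) : C_2 (6T13, order 72), PGL(2,5) (6T14, order 120), S_6 (6T16, order 720). By Dedekind's theorem, for a prime p not dividing disc(f) the degrees of the irreducible factors of f mod p form the cycle type of an element of G. Factoring f modulo the 33 such primes p <= 149 (skipping 2, 3, which divide the discriminant), each new pattern first appears at: mod 5: f = (x^3 + x^2 + 2)(x^3 + 2x^2 + x + 3), pattern 3+3; mod 7: f = (x^6 + 2x^5 + 6x^4 + 6x^3 + x^2 + 3x + 6), pattern 6; mod 17: f = (x + 2)(x + 11)(x^2 + 13x + 1)(x^2 + 13x + 11), pattern 2+2+1+1; mod 19: f = (x + 3)(x + 5)(x + 10)(x + 12)(x^2 + 15x + 9), pattern 2+1+1+1+1; mod 71: f = (x^2 + 67x + 7)(x^2 + 67x + 22)(x^2 + 67x + 42), pattern 2+2+2. No other pattern occurs in this range, so the set of observed cycle types is {3+3, 6, 2+2+1+1, 2+1+1+1+1, 2+2+2}. The candidates containing elements of all these cycle types are A_4 x C_2 (6T6) of order 24, S_4 x C_2 (6T11) of order 48, (S_3 x S_3) : C_2 (6T13) of order 72, S_6 (6T16) of order 720; the others are excluded. The observed types are precisely the cycle types that occur in A_4 x C_2 (6T6) (apart from the identity). Each of the other remaining candidates has further cycle types, and by the Chebotarev density theorem the matching factorization patterns would occur for a proportion of primes equal to their share of the group: S_4 x C_2 (6T11) additionally contains elements of type 4+2, 4+1+1 (12 of its 48 elements, about 25% of primes); (S_3 x S_3) : C_2 (6T13) additionally contains elements of type 4+2, 3+2+1, 3+1+1+1 (34 of its 72 elements, about 47% of primes); S_6 (6T16) additionally contains elements of type 5+1, 4+2, 4+1+1, 3+2+1, 3+1+1+1 (484 of its 720 elements, about 67% of primes). None of the 33 primes tested shows any such pattern (for each of these groups the chance of that is below 10^-4), which rules them out. Hence G = A_4 x C_2 (6T6), of order 24. The Galois group A_4 x C_2 (6T6) has order 24, so the splitting field has degree 24 over Q.

24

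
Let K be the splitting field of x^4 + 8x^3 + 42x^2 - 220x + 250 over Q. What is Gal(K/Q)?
The polynomial is an irreducible quartic over Q and its discriminant is 30611001600 = 174960^2, a perfect square, so the Galois group is contained in A_4. The resolvent cubic y^3 - 42*y^2 - 2760*y - 22400 splits completely over Q, which gives the Klein four-group V_4.

V_4 (also written V4)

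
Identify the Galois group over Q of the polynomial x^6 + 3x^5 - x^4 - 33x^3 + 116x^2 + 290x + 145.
(C_3 x C_3) : C_4 (also written G36+)

The polynomial f is an irreducible sextic over Q, so G = Gal(f/Q) is one of the 16 transitive subgroups 6T1, ..., 6T16 of S_6. The discriminant of f is 598116723780625 = 24456425^2, a perfect square, so G is contained in A_6. The transitive groups of degree 6 contained in A_6 are: A_4 (6T4, order 12), S_4 (6T7, order 24), (C_3 x C_3) : C_4 (6T10, order 36), PSL(2,5) (6T12, order 60), A_6 (6T15, order 360). By Dedekind's theorem, for a prime p not dividing disc(f) the degrees of the irreducible factors of f mod p form the cycle type of an element of G. Factoring f modulo the 21 such primes p <= 101 (skipping 5, 7, 29, 61, 79, which divide the discriminant), each new pattern first appears at: mod 2: f = (x^2 + x + 1)(x^4 + x + 1), pattern 4+2; mod 11: f = (x^3 + 6x^2 + 8x + 2)(x^3 + 8x^2 + 9x + 1), pattern 3+3; mod 19: f = (x + 13)(x + 15)(x^2 + 2x + 5)(x^2 + 11x + 2), pattern 2+2+1+1; mod 101: f = (x + 24)(x + 72)(x + 96)(x^3 + 13x^2 + 93x + 80), pattern 3+1+1+1. No other pattern occurs in this range, so the set of observed cycle types is {4+2, 3+3, 2+2+1+1, 3+1+1+1}. The candidates containing elements of all these cycle types are (C_3 x C_3) : C_4 (6T10) of order 36, A_6 (6T15) of order 360; the others are excluded. The observed types are precisely the cycle types that occur in (C_3 x C_3) : C_4 (6T10) (apart from the identity). Each of the other remaining candidates has further cycle types, and by the Chebotarev density theorem the matching factorization patterns would occur for a proportion of primes equal to their share of the group: A_6 (6T15) additionally contains elements of type 5+1 (144 of its 360 elements, about 40% of primes). None of the 21 primes tested shows any such pattern (for each of these groups the chance of that is below 10^-4), which rules them out. Hence G = (C_3 x C_3) : C_4 (6T10), of order 36.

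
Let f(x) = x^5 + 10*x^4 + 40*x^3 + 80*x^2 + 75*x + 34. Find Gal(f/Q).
D_5 (order 10)

The polynomial f is an irreducible quintic over Q, so G = Gal(f/Q) is a transitive subgroup of S_5: one of C_5 (5T1, order 5), D_5 (5T2, order 10), F_20 (5T3, order 20), A_5 (5T4, order 60) or S_5 (5T5, order 120). The discriminant of f is 64000000 = 8000^2, a perfect square, so G is contained in A_5. The transitive groups of degree 5 contained in A_5 are: C_5 (5T1, order 5), D_5 (5T2, order 10), A_5 (5T4, order 60). By Dedekind's theorem, for a prime p not dividing disc(f) the degrees of the irreducible factors of f mod p form the cycle type of an element of G. Factoring f modulo the 23 such primes p <= 97 (skipping 2, 5, which divide the discriminant), each new pattern first appears at: mod 3: f = (x + 2)(x^2 + 1)(x^2 + 2x + 2), pattern 2+2+1; mod 7: f = (x^5 + 3x^4 + 5x^3 + 3x^2 + 5x + 6), pattern 5. No other pattern occurs in this range, so the set of observed cycle types is {2+2+1, 5}. The candidates containing elements of all these cycle types are D_5 (5T2) of order 10, A_5 (5T4) of order 60; the others are excluded. The observed types are precisely the cycle types that occur in D_5 (5T2) (apart from the identity). Each of the other remaining candidates has further cycle types, and by the Chebotarev density theorem the matching factorization patterns would occur for a proportion of primes equal to their share of the group: A_5 (5T4) additionally contains elements of type 3+1+1 (20 of its 60 elements, about 33% of primes). None of the 23 primes tested shows any such pattern (for each of these groups the chance of that is below 10^-4), which rules them out. Hence G = D_5 (5T2), of order 10.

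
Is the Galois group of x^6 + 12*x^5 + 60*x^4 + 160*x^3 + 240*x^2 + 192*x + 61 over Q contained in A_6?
No

The polynomial is irreducible of degree 6 over Q. Its discriminant is 11337408, which is not a perfect square. A Galois group lies in the alternating group exactly when the discriminant is a square in Q, so the Galois group (D_6) is not contained in A_6.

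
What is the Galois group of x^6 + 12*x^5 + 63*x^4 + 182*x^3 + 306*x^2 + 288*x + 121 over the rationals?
The polynomial f is an irreducible sextic over Q, so G = Gal(f/Q) is one of the 16 transitive subgroups 6T1, ..., 6T16 of S_6. The discriminant of f is -16003008, which is not a perfect square, so G is not contained in A_6. The transitive groups of degree 6 not contained in A_6 are: C_6 (6T1, order 6), S_3 (6T2, order 6), D_6 (6T3, order 12), C_3 x S_3 (6T5, order 18), A_4 x C_2 (6T6, order 24), S_4 (6T8, order 24), S_3 x S_3 (6T9, order 36), S_4 x C_2 (6T11, order 48), (S_3 x S_3) : C_2 (6T13, order 72), PGL(2,5) (6T14, order 120), S_6 (6T16, order 720). By Dedekind's theorem, for a prime p not dividing disc(f) the degrees of the irreducible factors of f mod p form the cycle type of an element of G. Factoring f modulo the 21 such primes p <= 89 (skipping 2, 3, 7, which divide the discriminant), each new pattern first appears at: mod 5: f = (x^6 + 2x^5 + 3x^4 + 2x^3 + x^2 + 3x + 1), pattern 6; mod 11: f = (x)(x^5 + x^4 + 8x^3 + 6x^2 + 9x + 2), pattern 5+1; mod 13: f = (x + 3)(x + 7)(x^4 + 2x^3 + 9x^2 + 11x + 7), pattern 4+1+1; mod 23: f = (x + 5)(x + 9)(x^2 + 9x + 16)(x^2 + 12x + 14), pattern 2+2+1+1; mod 43: f = (x^3 + 25x^2 + 24x + 21)(x^3 + 30x^2 + 20x + 16), pattern 3+3; mod 61: f = (x^2 + 36x + 40)(x^2 + 47x + 41)(x^2 + 51x + 35), pattern 2+2+2. No other pattern occurs in this range, so the set of observed cycle types is {6, 5+1, 4+1+1, 2+2+1+1, 3+3, 2+2+2}. The candidates containing elements of all these cycle types are PGL(2,5) (6T14) of order 120, S_6 (6T16) of order 720; the others are excluded. The observed types are precisely the cycle types that occur in PGL(2,5) (6T14) (apart from the identity). Each of the other remaining candidates has further cycle types, and by the Chebotarev density theorem the matching factorization patterns would occur for a proportion of primes equal to their share of the group: S_6 (6T16) additionally contains elements of type 4+2, 3+2+1, 3+1+1+1, 2+1+1+1+1 (265 of its 720 elements, about 37% of primes). None of the 21 primes tested shows any such pattern (for each of these groups the chance of that is below 10^-4), which rules them out. Hence G = PGL(2,5) (6T14), of order 120.

PGL(2,5) (order 120)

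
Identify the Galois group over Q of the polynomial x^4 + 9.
V_4 (also written V4)

The polynomial is an irreducible quartic over Q and its discriminant is 186624 = 432^2, a perfect square, so the Galois group is contained in A_4. The resolvent cubic y^3 - 36*y splits completely over Q, which gives the Klein four-group V_4.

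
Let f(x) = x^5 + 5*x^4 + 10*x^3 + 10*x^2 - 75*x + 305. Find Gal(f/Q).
The polynomial f is an irreducible quintic over Q, so G = Gal(f/Q) is a transitive subgroup of S_5: one of C_5 (5T1, order 5), D_5 (5T2, order 10), F_20 (5T3, order 20), A_5 (5T4, order 60) or S_5 (5T5, order 120). The discriminant of f is 67108864000000 = 8192000^2, a perfect square, so G is contained in A_5. The transitive groups of degree 5 contained in A_5 are: C_5 (5T1, order 5), D_5 (5T2, order 10), A_5 (5T4, order 60). By Dedekind's theorem, for a prime p not dividing disc(f) the degrees of the irreducible factors of f mod p form the cycle type of an element of G. Factoring f modulo the 23 such primes p <= 97 (skipping 2, 5, which divide the discriminant), each new pattern first appears at: mod 3: f = (x + 1)(x^2 + 1)(x^2 + x + 2), pattern 2+2+1; mod 7: f = (x^5 + 5x^4 + 3x^3 + 3x^2 + 2x + 4), pattern 5. No other pattern occurs in this range, so the set of observed cycle types is {2+2+1, 5}. The candidates containing elements of all these cycle types are D_5 (5T2) of order 10, A_5 (5T4) of order 60; the others are excluded. The observed types are precisely the cycle types that occur in D_5 (5T2) (apart from the identity). Each of the other remaining candidates has further cycle types, and by the Chebotarev density theorem the matching factorization patterns would occur for a proportion of primes equal to their share of the group: A_5 (5T4) additionally contains elements of type 3+1+1 (20 of its 60 elements, about 33% of primes). None of the 23 primes tested shows any such pattern (for each of these groups the chance of that is below 10^-4), which rules them out. Hence G = D_5 (5T2), of order 10.

D_5 (also written D5)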